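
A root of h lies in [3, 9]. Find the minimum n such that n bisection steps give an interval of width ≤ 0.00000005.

27

Width after n steps is 6/2^n. Need 2^n ≥ 6/0.00000005 = 120000000.
2^26 = 67108864 < 120000000 ≤ 2^27 = 134217728, so n = 27.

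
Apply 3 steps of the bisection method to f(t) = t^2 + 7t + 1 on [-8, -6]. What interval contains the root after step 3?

[-7, -6.75]

f(-7) = 1 > 0, so the root lies in [-7, -6]
f(-6.5) = -2.25 < 0, so the root lies in [-7, -6.5]
f(-6.75) = -0.6875 < 0, so the root lies in [-7, -6.75]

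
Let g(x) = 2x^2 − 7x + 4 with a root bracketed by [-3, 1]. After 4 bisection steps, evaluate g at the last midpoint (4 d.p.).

-0.1250

g(-1) = 13 > 0, so the root lies in [-1, 1]
g(0) = 4 > 0, so the root lies in [0, 1]
g(0.5) = 1 > 0, so the root lies in [0.5, 1]
g(0.75) = -0.125 < 0, so the root lies in [0.5, 0.75]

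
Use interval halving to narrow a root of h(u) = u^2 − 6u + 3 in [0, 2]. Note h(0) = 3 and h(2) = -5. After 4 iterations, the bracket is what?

h(1) = -2 < 0, so the root lies in [0, 1]
h(0.5) = 0.25 > 0, so the root lies in [0.5, 1]
h(0.75) = -0.9375 < 0, so the root lies in [0.5, 0.75]
h(0.625) = -0.3594 < 0, so the root lies in [0.5, 0.625]

[0.5, 0.625]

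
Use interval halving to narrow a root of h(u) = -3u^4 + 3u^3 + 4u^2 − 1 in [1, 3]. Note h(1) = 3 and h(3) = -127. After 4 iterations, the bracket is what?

m = 2, h(m) = -9 (−); new bracket [1, 2]
m = 1.5, h(m) = 2.9375 (+); new bracket [1.5, 2]
m = 1.75, h(m) = -0.808594 (−); new bracket [1.5, 1.75]
m = 1.625, h(m) = 1.5168 (+); new bracket [1.625, 1.75]

[1.625, 1.75]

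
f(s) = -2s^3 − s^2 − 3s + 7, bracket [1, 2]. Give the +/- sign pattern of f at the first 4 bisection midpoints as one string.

f(1.5) = -6.5 < 0, so the root lies in [1, 1.5]
f(1.25) = -2.21875 < 0, so the root lies in [1, 1.25]
f(1.125) = -0.488281 < 0, so the root lies in [1, 1.125]
f(1.0625) = 0.2847 > 0, so the root lies in [1.0625, 1.125]

---+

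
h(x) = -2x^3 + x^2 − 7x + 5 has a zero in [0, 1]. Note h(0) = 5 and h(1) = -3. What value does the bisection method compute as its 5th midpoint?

midpoint 0.5: h = 1.5 > 0 → [0.5, 1]
midpoint 0.75: h = -0.53125 < 0 → [0.5, 0.75]
midpoint 0.625: h = 0.527344 > 0 → [0.625, 0.75]
midpoint 0.6875: h = 0.0103 > 0 → [0.6875, 0.75]
midpoint 0.71875: h = -0.2573 < 0 → [0.6875, 0.71875]

0.71875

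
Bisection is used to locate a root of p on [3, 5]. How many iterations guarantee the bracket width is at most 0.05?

6

Width after n steps is 2/2^n. Need 2^n ≥ 2/0.05 = 40.
2^5 = 32 < 40 ≤ 2^6 = 64, so n = 6.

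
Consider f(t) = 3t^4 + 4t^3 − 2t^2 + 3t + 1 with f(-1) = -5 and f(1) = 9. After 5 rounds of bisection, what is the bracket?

[-0.3125, -0.25]

m = 0, f(m) = 1 (+); new bracket [-1, 0]
m = -0.5, f(m) = -1.3125 (−); new bracket [-0.5, 0]
m = -0.25, f(m) = 0.074219 (+); new bracket [-0.5, -0.25]
m = -0.375, f(m) = -0.5579 (−); new bracket [-0.375, -0.25]
m = -0.3125, f(m) = -0.2263 (−); new bracket [-0.3125, -0.25]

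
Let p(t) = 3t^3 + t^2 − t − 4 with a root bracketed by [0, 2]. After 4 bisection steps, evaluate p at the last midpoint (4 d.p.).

0.4121

midpoint 1: p = -1 < 0 → [1, 2]
midpoint 1.5: p = 6.875 > 0 → [1, 1.5]
midpoint 1.25: p = 2.171875 > 0 → [1, 1.25]
midpoint 1.125: p = 0.4121 > 0 → [1, 1.125]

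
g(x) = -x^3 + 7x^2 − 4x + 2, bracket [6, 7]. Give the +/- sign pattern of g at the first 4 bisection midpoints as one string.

-++-

g(6.5) = -2.875 < 0, so the root lies in [6, 6.5]
g(6.25) = 6.296875 > 0, so the root lies in [6.25, 6.5]
g(6.375) = 1.900391 > 0, so the root lies in [6.375, 6.5]
g(6.4375) = -0.4392 < 0, so the root lies in [6.375, 6.4375]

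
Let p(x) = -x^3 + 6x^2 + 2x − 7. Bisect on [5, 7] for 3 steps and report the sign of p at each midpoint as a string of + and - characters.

+--

x = 6 gives p = 5, positive; keep [6, 7]
x = 6.5 gives p = -15.125, negative; keep [6, 6.5]
x = 6.25 gives p = -4.265625, negative; keep [6, 6.25]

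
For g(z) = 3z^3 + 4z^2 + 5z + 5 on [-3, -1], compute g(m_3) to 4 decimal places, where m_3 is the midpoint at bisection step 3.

m = -2, g(m) = -13 (−); new bracket [-2, -1]
m = -1.5, g(m) = -3.625 (−); new bracket [-1.5, -1]
m = -1.25, g(m) = -0.859375 (−); new bracket [-1.25, -1]

-0.8594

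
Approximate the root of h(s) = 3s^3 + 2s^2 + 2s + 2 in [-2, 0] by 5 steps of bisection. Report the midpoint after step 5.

h(-1) = -1 < 0, so the root lies in [-1, 0]
h(-0.5) = 1.125 > 0, so the root lies in [-1, -0.5]
h(-0.75) = 0.359375 > 0, so the root lies in [-1, -0.75]
h(-0.875) = -0.2285 < 0, so the root lies in [-0.875, -0.75]
h(-0.8125) = 0.0862 > 0, so the root lies in [-0.875, -0.8125]

-0.8125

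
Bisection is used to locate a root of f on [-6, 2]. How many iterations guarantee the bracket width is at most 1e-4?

Width after n steps is 8/2^n. Need 2^n ≥ 8/1e-4 = 80000.
2^16 = 65536 < 80000 ≤ 2^17 = 131072, so n = 17.

17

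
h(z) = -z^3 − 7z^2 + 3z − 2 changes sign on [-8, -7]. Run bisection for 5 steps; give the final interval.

m = -7.5, h(m) = 3.625 (+); new bracket [-7.5, -7]
m = -7.25, h(m) = -10.609375 (−); new bracket [-7.5, -7.25]
m = -7.375, h(m) = -3.728516 (−); new bracket [-7.5, -7.375]
m = -7.4375, h(m) = -0.1116 (−); new bracket [-7.5, -7.4375]
m = -7.46875, h(m) = 1.7417 (+); new bracket [-7.46875, -7.4375]

[-7.46875, -7.4375]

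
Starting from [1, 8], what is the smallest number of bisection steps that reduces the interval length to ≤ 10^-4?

17

Width after n steps is 7/2^n. Need 2^n ≥ 7/10^-4 = 70000.
2^16 = 65536 < 70000 ≤ 2^17 = 131072, so n = 17.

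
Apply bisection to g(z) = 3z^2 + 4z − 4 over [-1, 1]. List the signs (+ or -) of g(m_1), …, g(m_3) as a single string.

g(0) = -4 < 0, so the root lies in [0, 1]
g(0.5) = -1.25 < 0, so the root lies in [0.5, 1]
g(0.75) = 0.6875 > 0, so the root lies in [0.5, 0.75]

--+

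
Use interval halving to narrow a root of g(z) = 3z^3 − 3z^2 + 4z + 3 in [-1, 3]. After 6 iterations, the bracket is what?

g(1) = 7 > 0, so the root lies in [-1, 1]
g(0) = 3 > 0, so the root lies in [-1, 0]
g(-0.5) = -0.125 < 0, so the root lies in [-0.5, 0]
g(-0.25) = 1.7656 > 0, so the root lies in [-0.5, -0.25]
g(-0.375) = 0.9199 > 0, so the root lies in [-0.5, -0.375]
g(-0.4375) = 0.4246 > 0, so the root lies in [-0.5, -0.4375]

[-0.5, -0.4375]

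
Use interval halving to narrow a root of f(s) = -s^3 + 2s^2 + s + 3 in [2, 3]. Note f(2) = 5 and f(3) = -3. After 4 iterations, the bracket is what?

[2.75, 2.8125]

f(2.5) = 2.375 > 0, so the root lies in [2.5, 3]
f(2.75) = 0.078125 > 0, so the root lies in [2.75, 3]
f(2.875) = -1.357422 < 0, so the root lies in [2.75, 2.875]
f(2.8125) = -0.6145 < 0, so the root lies in [2.75, 2.8125]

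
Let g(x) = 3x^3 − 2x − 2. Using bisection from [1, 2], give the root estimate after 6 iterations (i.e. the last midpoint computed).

x = 1.5 gives g = 5.125, positive; keep [1, 1.5]
x = 1.25 gives g = 1.359375, positive; keep [1, 1.25]
x = 1.125 gives g = 0.021484, positive; keep [1, 1.125]
x = 1.0625 gives g = -0.5266, negative; keep [1.0625, 1.125]
x = 1.09375 gives g = -0.2622, negative; keep [1.09375, 1.125]
x = 1.109375 gives g = -0.1228, negative; keep [1.109375, 1.125]

1.109375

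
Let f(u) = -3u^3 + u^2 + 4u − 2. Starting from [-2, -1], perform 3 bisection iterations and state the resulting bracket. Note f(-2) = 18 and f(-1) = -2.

f(-1.5) = 4.375 > 0, so the root lies in [-1.5, -1]
f(-1.25) = 0.421875 > 0, so the root lies in [-1.25, -1]
f(-1.125) = -0.962891 < 0, so the root lies in [-1.25, -1.125]

[-1.25, -1.125]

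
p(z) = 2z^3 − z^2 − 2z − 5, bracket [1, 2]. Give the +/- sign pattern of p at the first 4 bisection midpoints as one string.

z = 1.5 gives p = -3.5, negative; keep [1.5, 2]
z = 1.75 gives p = -0.84375, negative; keep [1.75, 2]
z = 1.875 gives p = 0.917969, positive; keep [1.75, 1.875]
z = 1.8125 gives p = -0.0015, negative; keep [1.8125, 1.875]

--+-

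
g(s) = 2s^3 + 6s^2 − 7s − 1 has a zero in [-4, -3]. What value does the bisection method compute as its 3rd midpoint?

s = -3.5 gives g = 11.25, positive; keep [-4, -3.5]
s = -3.75 gives g = 4.15625, positive; keep [-4, -3.75]
s = -3.875 gives g = -0.152344, negative; keep [-3.875, -3.75]

-3.875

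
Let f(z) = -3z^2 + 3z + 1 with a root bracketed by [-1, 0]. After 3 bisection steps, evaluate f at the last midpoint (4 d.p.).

midpoint -0.5: f = -1.25 < 0 → [-0.5, 0]
midpoint -0.25: f = 0.0625 > 0 → [-0.5, -0.25]
midpoint -0.375: f = -0.546875 < 0 → [-0.375, -0.25]

-0.5469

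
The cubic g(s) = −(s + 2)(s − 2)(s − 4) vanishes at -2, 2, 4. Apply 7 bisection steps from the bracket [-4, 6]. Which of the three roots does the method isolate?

s = 1 gives g = -9, negative; keep [-4, 1]
s = -1.5 gives g = -9.625, negative; keep [-4, -1.5]
s = -2.75 gives g = 24.046875, positive; keep [-2.75, -1.5]
s = -2.125 gives g = 3.1582, positive; keep [-2.125, -1.5]
s = -1.8125 gives g = -4.155, negative; keep [-2.125, -1.8125]
s = -1.96875 gives g = -0.7403, negative; keep [-2.125, -1.96875]
s = -2.046875 gives g = 1.1471, positive; keep [-2.046875, -1.96875]

-2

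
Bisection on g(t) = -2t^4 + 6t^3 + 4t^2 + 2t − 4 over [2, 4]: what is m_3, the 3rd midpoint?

t = 3 gives g = 38, positive; keep [3, 4]
t = 3.5 gives g = 9.125, positive; keep [3.5, 4]
t = 3.75 gives g = -19.351562, negative; keep [3.5, 3.75]

3.75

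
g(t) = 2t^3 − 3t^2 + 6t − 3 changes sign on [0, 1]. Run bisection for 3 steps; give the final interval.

[0.5, 0.625]

midpoint 0.5: g = -0.5 < 0 → [0.5, 1]
midpoint 0.75: g = 0.65625 > 0 → [0.5, 0.75]
midpoint 0.625: g = 0.066406 > 0 → [0.5, 0.625]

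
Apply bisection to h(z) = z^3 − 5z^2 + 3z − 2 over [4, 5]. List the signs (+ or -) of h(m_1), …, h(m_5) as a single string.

+--+-

z = 4.5 gives h = 1.375, positive; keep [4, 4.5]
z = 4.25 gives h = -2.796875, negative; keep [4.25, 4.5]
z = 4.375 gives h = -0.837891, negative; keep [4.375, 4.5]
z = 4.4375 gives h = 0.2361, positive; keep [4.375, 4.4375]
z = 4.40625 gives h = -0.3089, negative; keep [4.40625, 4.4375]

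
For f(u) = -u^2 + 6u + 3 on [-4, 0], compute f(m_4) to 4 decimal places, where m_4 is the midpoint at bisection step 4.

1.4375

midpoint -2: f = -13 < 0 → [-2, 0]
midpoint -1: f = -4 < 0 → [-1, 0]
midpoint -0.5: f = -0.25 < 0 → [-0.5, 0]
midpoint -0.25: f = 1.4375 > 0 → [-0.5, -0.25]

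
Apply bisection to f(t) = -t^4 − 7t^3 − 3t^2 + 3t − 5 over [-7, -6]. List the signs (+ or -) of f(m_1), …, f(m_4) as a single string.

f(-6.5) = -13.9375 < 0, so the root lies in [-6.5, -6]
f(-6.25) = 42.167969 > 0, so the root lies in [-6.5, -6.25]
f(-6.375) = 15.880615 > 0, so the root lies in [-6.5, -6.375]
f(-6.4375) = 1.4265 > 0, so the root lies in [-6.5, -6.4375]

-+++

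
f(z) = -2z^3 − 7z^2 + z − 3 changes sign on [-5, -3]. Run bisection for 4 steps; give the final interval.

[-3.75, -3.625]

midpoint -4: f = 9 > 0 → [-4, -3]
midpoint -3.5: f = -6.5 < 0 → [-4, -3.5]
midpoint -3.75: f = 0.28125 > 0 → [-3.75, -3.5]
midpoint -3.625: f = -3.3398 < 0 → [-3.75, -3.625]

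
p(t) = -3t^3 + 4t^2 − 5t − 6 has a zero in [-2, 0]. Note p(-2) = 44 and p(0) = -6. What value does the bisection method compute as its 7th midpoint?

-0.671875

midpoint -1: p = 6 > 0 → [-1, 0]
midpoint -0.5: p = -2.125 < 0 → [-1, -0.5]
midpoint -0.75: p = 1.265625 > 0 → [-0.75, -0.5]
midpoint -0.625: p = -0.5801 < 0 → [-0.75, -0.625]
midpoint -0.6875: p = 0.303 > 0 → [-0.6875, -0.625]
midpoint -0.65625: p = -0.1482 < 0 → [-0.6875, -0.65625]
midpoint -0.671875: p = 0.0749 > 0 → [-0.671875, -0.65625]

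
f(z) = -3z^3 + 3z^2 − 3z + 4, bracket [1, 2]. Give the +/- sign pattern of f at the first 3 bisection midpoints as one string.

--+

m = 1.5, f(m) = -3.875 (−); new bracket [1, 1.5]
m = 1.25, f(m) = -0.921875 (−); new bracket [1, 1.25]
m = 1.125, f(m) = 0.150391 (+); new bracket [1.125, 1.25]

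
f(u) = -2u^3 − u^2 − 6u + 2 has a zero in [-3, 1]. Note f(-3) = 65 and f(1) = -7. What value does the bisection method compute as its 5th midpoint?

0.375

f(-1) = 9 > 0, so the root lies in [-1, 1]
f(0) = 2 > 0, so the root lies in [0, 1]
f(0.5) = -1.5 < 0, so the root lies in [0, 0.5]
f(0.25) = 0.4062 > 0, so the root lies in [0.25, 0.5]
f(0.375) = -0.4961 < 0, so the root lies in [0.25, 0.375]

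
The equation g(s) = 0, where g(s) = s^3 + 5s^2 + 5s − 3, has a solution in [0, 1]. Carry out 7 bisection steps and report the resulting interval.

[0.4140625, 0.421875]

s = 0.5 gives g = 0.875, positive; keep [0, 0.5]
s = 0.25 gives g = -1.421875, negative; keep [0.25, 0.5]
s = 0.375 gives g = -0.369141, negative; keep [0.375, 0.5]
s = 0.4375 gives g = 0.2283, positive; keep [0.375, 0.4375]
s = 0.40625 gives g = -0.0765, negative; keep [0.40625, 0.4375]
s = 0.421875 gives g = 0.0744, positive; keep [0.40625, 0.421875]
s = 0.4140625 gives g = -0.0015, negative; keep [0.4140625, 0.421875]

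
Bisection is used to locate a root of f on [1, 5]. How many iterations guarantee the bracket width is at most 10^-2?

9

Width after n steps is 4/2^n. Need 2^n ≥ 4/10^-2 = 400.
2^8 = 256 < 400 ≤ 2^9 = 512, so n = 9.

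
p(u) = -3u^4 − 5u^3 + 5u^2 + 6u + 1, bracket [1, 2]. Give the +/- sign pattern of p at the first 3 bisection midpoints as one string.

--+

p(1.5) = -10.8125 < 0, so the root lies in [1, 1.5]
p(1.25) = -0.777344 < 0, so the root lies in [1, 1.25]
p(1.125) = 2.153564 > 0, so the root lies in [1.125, 1.25]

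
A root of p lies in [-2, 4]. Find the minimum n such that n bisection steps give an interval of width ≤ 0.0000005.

24

Width after n steps is 6/2^n. Need 2^n ≥ 6/0.0000005 = 12000000.
2^23 = 8388608 < 12000000 ≤ 2^24 = 16777216, so n = 24.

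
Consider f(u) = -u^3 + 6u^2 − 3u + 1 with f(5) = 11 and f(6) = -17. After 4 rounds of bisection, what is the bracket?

midpoint 5.5: f = -0.375 < 0 → [5, 5.5]
midpoint 5.25: f = 5.921875 > 0 → [5.25, 5.5]
midpoint 5.375: f = 2.931641 > 0 → [5.375, 5.5]
midpoint 5.4375: f = 1.3186 > 0 → [5.4375, 5.5]

[5.4375, 5.5]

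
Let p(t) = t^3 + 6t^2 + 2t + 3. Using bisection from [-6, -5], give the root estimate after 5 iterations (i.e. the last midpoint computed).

p(-5.5) = 7.125 > 0, so the root lies in [-6, -5.5]
p(-5.75) = -0.234375 < 0, so the root lies in [-5.75, -5.5]
p(-5.625) = 3.615234 > 0, so the root lies in [-5.75, -5.625]
p(-5.6875) = 1.7336 > 0, so the root lies in [-5.75, -5.6875]
p(-5.71875) = 0.7605 > 0, so the root lies in [-5.75, -5.71875]

-5.71875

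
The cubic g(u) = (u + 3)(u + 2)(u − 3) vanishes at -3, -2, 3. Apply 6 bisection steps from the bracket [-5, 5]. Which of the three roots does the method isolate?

3

midpoint 0: g = -18 < 0 → [0, 5]
midpoint 2.5: g = -12.375 < 0 → [2.5, 5]
midpoint 3.75: g = 29.109375 > 0 → [2.5, 3.75]
midpoint 3.125: g = 3.9238 > 0 → [2.5, 3.125]
midpoint 2.8125: g = -5.2449 < 0 → [2.8125, 3.125]
midpoint 2.96875: g = -0.9268 < 0 → [2.96875, 3.125]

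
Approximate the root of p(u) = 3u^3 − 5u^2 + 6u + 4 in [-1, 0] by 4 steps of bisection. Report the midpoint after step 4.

p(-0.5) = -0.625 < 0, so the root lies in [-0.5, 0]
p(-0.25) = 2.140625 > 0, so the root lies in [-0.5, -0.25]
p(-0.375) = 0.888672 > 0, so the root lies in [-0.5, -0.375]
p(-0.4375) = 0.1667 > 0, so the root lies in [-0.5, -0.4375]

-0.4375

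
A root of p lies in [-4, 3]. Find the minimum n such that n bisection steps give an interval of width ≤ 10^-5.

Width after n steps is 7/2^n. Need 2^n ≥ 7/10^-5 = 700000.
2^19 = 524288 < 700000 ≤ 2^20 = 1048576, so n = 20.

20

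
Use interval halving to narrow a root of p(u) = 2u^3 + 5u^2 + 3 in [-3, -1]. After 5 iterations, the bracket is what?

[-2.75, -2.6875]

m = -2, p(m) = 7 (+); new bracket [-3, -2]
m = -2.5, p(m) = 3 (+); new bracket [-3, -2.5]
m = -2.75, p(m) = -0.78125 (−); new bracket [-2.75, -2.5]
m = -2.625, p(m) = 1.2773 (+); new bracket [-2.75, -2.625]
m = -2.6875, p(m) = 0.2915 (+); new bracket [-2.75, -2.6875]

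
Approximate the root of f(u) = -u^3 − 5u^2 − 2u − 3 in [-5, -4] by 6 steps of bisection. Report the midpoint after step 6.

-4.703125

f(-4.5) = -4.125 < 0, so the root lies in [-5, -4.5]
f(-4.75) = 0.859375 > 0, so the root lies in [-4.75, -4.5]
f(-4.625) = -1.771484 < 0, so the root lies in [-4.75, -4.625]
f(-4.6875) = -0.4915 < 0, so the root lies in [-4.75, -4.6875]
f(-4.71875) = 0.175 > 0, so the root lies in [-4.71875, -4.6875]
f(-4.703125) = -0.1604 < 0, so the root lies in [-4.71875, -4.703125]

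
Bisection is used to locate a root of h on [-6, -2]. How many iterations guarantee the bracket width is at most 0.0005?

Width after n steps is 4/2^n. Need 2^n ≥ 4/0.0005 = 8000.
2^12 = 4096 < 8000 ≤ 2^13 = 8192, so n = 13.

13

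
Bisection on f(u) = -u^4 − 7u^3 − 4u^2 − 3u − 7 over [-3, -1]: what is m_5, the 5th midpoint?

-1.1875

m = -2, f(m) = 23 (+); new bracket [-2, -1]
m = -1.5, f(m) = 7.0625 (+); new bracket [-1.5, -1]
m = -1.25, f(m) = 1.730469 (+); new bracket [-1.25, -1]
m = -1.125, f(m) = -0.3225 (−); new bracket [-1.25, -1.125]
m = -1.1875, f(m) = 0.6553 (+); new bracket [-1.1875, -1.125]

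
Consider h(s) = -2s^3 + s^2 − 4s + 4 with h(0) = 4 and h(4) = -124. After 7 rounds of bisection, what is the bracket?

[0.84375, 0.875]

midpoint 2: h = -16 < 0 → [0, 2]
midpoint 1: h = -1 < 0 → [0, 1]
midpoint 0.5: h = 2 > 0 → [0.5, 1]
midpoint 0.75: h = 0.7188 > 0 → [0.75, 1]
midpoint 0.875: h = -0.0742 < 0 → [0.75, 0.875]
midpoint 0.8125: h = 0.3374 > 0 → [0.8125, 0.875]
midpoint 0.84375: h = 0.1356 > 0 → [0.84375, 0.875]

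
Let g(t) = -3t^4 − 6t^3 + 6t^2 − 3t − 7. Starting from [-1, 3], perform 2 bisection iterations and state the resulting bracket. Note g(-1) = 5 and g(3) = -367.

t = 1 gives g = -13, negative; keep [-1, 1]
t = 0 gives g = -7, negative; keep [-1, 0]

[-1, 0]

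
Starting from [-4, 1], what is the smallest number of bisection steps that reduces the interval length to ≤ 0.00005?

Width after n steps is 5/2^n. Need 2^n ≥ 5/0.00005 = 100000.
2^16 = 65536 < 100000 ≤ 2^17 = 131072, so n = 17.

17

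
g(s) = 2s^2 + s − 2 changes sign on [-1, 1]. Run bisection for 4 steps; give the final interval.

[0.75, 0.875]

s = 0 gives g = -2, negative; keep [0, 1]
s = 0.5 gives g = -1, negative; keep [0.5, 1]
s = 0.75 gives g = -0.125, negative; keep [0.75, 1]
s = 0.875 gives g = 0.4062, positive; keep [0.75, 0.875]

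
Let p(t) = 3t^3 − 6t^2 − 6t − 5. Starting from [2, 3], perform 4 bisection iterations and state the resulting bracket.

[2.875, 2.9375]

t = 2.5 gives p = -10.625, negative; keep [2.5, 3]
t = 2.75 gives p = -4.484375, negative; keep [2.75, 3]
t = 2.875 gives p = -0.552734, negative; keep [2.875, 3]
t = 2.9375 gives p = 1.6438, positive; keep [2.875, 2.9375]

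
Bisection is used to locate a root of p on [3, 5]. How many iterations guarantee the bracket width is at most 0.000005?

Width after n steps is 2/2^n. Need 2^n ≥ 2/0.000005 = 400000.
2^18 = 262144 < 400000 ≤ 2^19 = 524288, so n = 19.

19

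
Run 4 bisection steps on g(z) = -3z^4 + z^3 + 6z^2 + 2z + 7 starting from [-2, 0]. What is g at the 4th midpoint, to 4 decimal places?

g(-1) = 7 > 0, so the root lies in [-2, -1]
g(-1.5) = -1.0625 < 0, so the root lies in [-1.5, -1]
g(-1.25) = 4.597656 > 0, so the root lies in [-1.5, -1.25]
g(-1.375) = 2.2708 > 0, so the root lies in [-1.5, -1.375]

2.2708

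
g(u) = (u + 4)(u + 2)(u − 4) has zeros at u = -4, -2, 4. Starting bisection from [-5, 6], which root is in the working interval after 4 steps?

4

m = 0.5, g(m) = -39.375 (−); new bracket [0.5, 6]
m = 3.25, g(m) = -28.546875 (−); new bracket [3.25, 6]
m = 4.625, g(m) = 35.712891 (+); new bracket [3.25, 4.625]
m = 3.9375, g(m) = -2.9456 (−); new bracket [3.9375, 4.625]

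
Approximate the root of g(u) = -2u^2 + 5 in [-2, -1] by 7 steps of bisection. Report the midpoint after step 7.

-1.5859375

u = -1.5 gives g = 0.5, positive; keep [-2, -1.5]
u = -1.75 gives g = -1.125, negative; keep [-1.75, -1.5]
u = -1.625 gives g = -0.28125, negative; keep [-1.625, -1.5]
u = -1.5625 gives g = 0.1172, positive; keep [-1.625, -1.5625]
u = -1.59375 gives g = -0.0801, negative; keep [-1.59375, -1.5625]
u = -1.578125 gives g = 0.019, positive; keep [-1.59375, -1.578125]
u = -1.5859375 gives g = -0.0304, negative; keep [-1.5859375, -1.578125]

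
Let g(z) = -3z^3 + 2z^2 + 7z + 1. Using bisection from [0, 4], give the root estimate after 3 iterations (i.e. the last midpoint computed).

midpoint 2: g = -1 < 0 → [0, 2]
midpoint 1: g = 7 > 0 → [1, 2]
midpoint 1.5: g = 5.875 > 0 → [1.5, 2]

1.5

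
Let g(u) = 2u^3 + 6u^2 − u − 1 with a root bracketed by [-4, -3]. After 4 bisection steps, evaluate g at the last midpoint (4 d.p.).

0.8901

m = -3.5, g(m) = -9.75 (−); new bracket [-3.5, -3]
m = -3.25, g(m) = -3.03125 (−); new bracket [-3.25, -3]
m = -3.125, g(m) = -0.316406 (−); new bracket [-3.125, -3]
m = -3.0625, g(m) = 0.8901 (+); new bracket [-3.125, -3.0625]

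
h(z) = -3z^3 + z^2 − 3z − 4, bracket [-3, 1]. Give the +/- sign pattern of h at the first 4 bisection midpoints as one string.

+--+

m = -1, h(m) = 3 (+); new bracket [-1, 1]
m = 0, h(m) = -4 (−); new bracket [-1, 0]
m = -0.5, h(m) = -1.875 (−); new bracket [-1, -0.5]
m = -0.75, h(m) = 0.0781 (+); new bracket [-0.75, -0.5]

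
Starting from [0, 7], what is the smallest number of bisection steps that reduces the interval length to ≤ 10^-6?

23

Width after n steps is 7/2^n. Need 2^n ≥ 7/10^-6 = 7000000.
2^22 = 4194304 < 7000000 ≤ 2^23 = 8388608, so n = 23.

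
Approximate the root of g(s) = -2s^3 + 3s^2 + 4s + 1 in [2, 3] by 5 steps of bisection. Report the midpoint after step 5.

s = 2.5 gives g = -1.5, negative; keep [2, 2.5]
s = 2.25 gives g = 2.40625, positive; keep [2.25, 2.5]
s = 2.375 gives g = 0.628906, positive; keep [2.375, 2.5]
s = 2.4375 gives g = -0.3901, negative; keep [2.375, 2.4375]
s = 2.40625 gives g = 0.1306, positive; keep [2.40625, 2.4375]

2.40625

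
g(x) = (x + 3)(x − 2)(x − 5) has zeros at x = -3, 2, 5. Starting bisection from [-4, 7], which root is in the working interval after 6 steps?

g(1.5) = 7.875 > 0, so the root lies in [-4, 1.5]
g(-1.25) = 35.546875 > 0, so the root lies in [-4, -1.25]
g(-2.625) = 13.224609 > 0, so the root lies in [-4, -2.625]
g(-3.3125) = -13.8 < 0, so the root lies in [-3.3125, -2.625]
g(-2.96875) = 1.2373 > 0, so the root lies in [-3.3125, -2.96875]
g(-3.140625) = -5.8849 < 0, so the root lies in [-3.140625, -2.96875]

-3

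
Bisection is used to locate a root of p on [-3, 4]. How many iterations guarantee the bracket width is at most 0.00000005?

28

Width after n steps is 7/2^n. Need 2^n ≥ 7/0.00000005 = 140000000.
2^27 = 134217728 < 140000000 ≤ 2^28 = 268435456, so n = 28.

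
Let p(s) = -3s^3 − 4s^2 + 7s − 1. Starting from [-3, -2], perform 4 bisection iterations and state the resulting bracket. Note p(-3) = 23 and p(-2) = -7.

m = -2.5, p(m) = 3.375 (+); new bracket [-2.5, -2]
m = -2.25, p(m) = -2.828125 (−); new bracket [-2.5, -2.25]
m = -2.375, p(m) = 0.001953 (+); new bracket [-2.375, -2.25]
m = -2.3125, p(m) = -1.4788 (−); new bracket [-2.375, -2.3125]

[-2.375, -2.3125]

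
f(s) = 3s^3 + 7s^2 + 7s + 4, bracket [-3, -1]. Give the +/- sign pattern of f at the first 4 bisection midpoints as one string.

--+-

m = -2, f(m) = -6 (−); new bracket [-2, -1]
m = -1.5, f(m) = -0.875 (−); new bracket [-1.5, -1]
m = -1.25, f(m) = 0.328125 (+); new bracket [-1.5, -1.25]
m = -1.375, f(m) = -0.1895 (−); new bracket [-1.375, -1.25]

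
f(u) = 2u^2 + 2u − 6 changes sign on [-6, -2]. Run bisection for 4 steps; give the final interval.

[-2.5, -2.25]

u = -4 gives f = 18, positive; keep [-4, -2]
u = -3 gives f = 6, positive; keep [-3, -2]
u = -2.5 gives f = 1.5, positive; keep [-2.5, -2]
u = -2.25 gives f = -0.375, negative; keep [-2.5, -2.25]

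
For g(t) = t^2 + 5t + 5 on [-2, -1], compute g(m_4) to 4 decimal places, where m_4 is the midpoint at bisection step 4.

midpoint -1.5: g = -0.25 < 0 → [-1.5, -1]
midpoint -1.25: g = 0.3125 > 0 → [-1.5, -1.25]
midpoint -1.375: g = 0.015625 > 0 → [-1.5, -1.375]
midpoint -1.4375: g = -0.1211 < 0 → [-1.4375, -1.375]

-0.1211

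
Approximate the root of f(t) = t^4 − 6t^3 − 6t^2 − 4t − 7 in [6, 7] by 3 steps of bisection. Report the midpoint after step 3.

6.875

midpoint 6.5: f = -149.1875 < 0 → [6.5, 7]
midpoint 6.75: f = -76.714844 < 0 → [6.75, 7]
midpoint 6.875: f = -33.761475 < 0 → [6.875, 7]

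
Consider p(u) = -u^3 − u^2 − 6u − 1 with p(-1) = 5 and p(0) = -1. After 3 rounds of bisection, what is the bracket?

midpoint -0.5: p = 1.875 > 0 → [-0.5, 0]
midpoint -0.25: p = 0.453125 > 0 → [-0.25, 0]
midpoint -0.125: p = -0.263672 < 0 → [-0.25, -0.125]

[-0.25, -0.125]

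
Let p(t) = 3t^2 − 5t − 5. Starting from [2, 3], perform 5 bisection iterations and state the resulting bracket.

t = 2.5 gives p = 1.25, positive; keep [2, 2.5]
t = 2.25 gives p = -1.0625, negative; keep [2.25, 2.5]
t = 2.375 gives p = 0.046875, positive; keep [2.25, 2.375]
t = 2.3125 gives p = -0.5195, negative; keep [2.3125, 2.375]
t = 2.34375 gives p = -0.2393, negative; keep [2.34375, 2.375]

[2.34375, 2.375]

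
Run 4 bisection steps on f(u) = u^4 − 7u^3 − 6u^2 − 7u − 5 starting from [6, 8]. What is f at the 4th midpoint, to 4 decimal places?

midpoint 7: f = -348 < 0 → [7, 8]
midpoint 7.5: f = -184.0625 < 0 → [7.5, 8]
midpoint 7.75: f = -70.511719 < 0 → [7.75, 8]
midpoint 7.875: f = -4.8923 < 0 → [7.875, 8]

-4.8923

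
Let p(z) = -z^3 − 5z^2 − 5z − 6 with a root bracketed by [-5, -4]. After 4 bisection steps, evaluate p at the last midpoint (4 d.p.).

0.6902

z = -4.5 gives p = 6.375, positive; keep [-4.5, -4]
z = -4.25 gives p = 1.703125, positive; keep [-4.25, -4]
z = -4.125 gives p = -0.263672, negative; keep [-4.25, -4.125]
z = -4.1875 gives p = 0.6902, positive; keep [-4.1875, -4.125]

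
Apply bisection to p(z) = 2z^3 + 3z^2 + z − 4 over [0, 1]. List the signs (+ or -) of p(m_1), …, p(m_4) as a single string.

--+-

z = 0.5 gives p = -2.5, negative; keep [0.5, 1]
z = 0.75 gives p = -0.71875, negative; keep [0.75, 1]
z = 0.875 gives p = 0.511719, positive; keep [0.75, 0.875]
z = 0.8125 gives p = -0.1343, negative; keep [0.8125, 0.875]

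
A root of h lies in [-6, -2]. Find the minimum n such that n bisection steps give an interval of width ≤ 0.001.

Width after n steps is 4/2^n. Need 2^n ≥ 4/0.001 = 4000.
2^11 = 2048 < 4000 ≤ 2^12 = 4096, so n = 12.

12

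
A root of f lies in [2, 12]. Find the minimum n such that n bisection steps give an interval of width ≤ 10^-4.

17

Width after n steps is 10/2^n. Need 2^n ≥ 10/10^-4 = 100000.
2^16 = 65536 < 100000 ≤ 2^17 = 131072, so n = 17.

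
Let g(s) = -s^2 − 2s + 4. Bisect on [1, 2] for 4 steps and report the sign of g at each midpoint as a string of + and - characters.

g(1.5) = -1.25 < 0, so the root lies in [1, 1.5]
g(1.25) = -0.0625 < 0, so the root lies in [1, 1.25]
g(1.125) = 0.484375 > 0, so the root lies in [1.125, 1.25]
g(1.1875) = 0.2148 > 0, so the root lies in [1.1875, 1.25]

--++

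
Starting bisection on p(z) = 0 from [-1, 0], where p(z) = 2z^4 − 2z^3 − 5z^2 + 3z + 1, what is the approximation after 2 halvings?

-0.25

z = -0.5 gives p = -1.375, negative; keep [-0.5, 0]
z = -0.25 gives p = -0.023438, negative; keep [-0.25, 0]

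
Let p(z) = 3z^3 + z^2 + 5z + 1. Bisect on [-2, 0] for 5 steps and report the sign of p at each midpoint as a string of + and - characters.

m = -1, p(m) = -6 (−); new bracket [-1, 0]
m = -0.5, p(m) = -1.625 (−); new bracket [-0.5, 0]
m = -0.25, p(m) = -0.234375 (−); new bracket [-0.25, 0]
m = -0.125, p(m) = 0.3848 (+); new bracket [-0.25, -0.125]
m = -0.1875, p(m) = 0.0779 (+); new bracket [-0.25, -0.1875]

---++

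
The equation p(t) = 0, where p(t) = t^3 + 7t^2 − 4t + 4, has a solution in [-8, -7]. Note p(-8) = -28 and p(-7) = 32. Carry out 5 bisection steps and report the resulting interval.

[-7.625, -7.59375]

m = -7.5, p(m) = 5.875 (+); new bracket [-8, -7.5]
m = -7.75, p(m) = -10.046875 (−); new bracket [-7.75, -7.5]
m = -7.625, p(m) = -1.837891 (−); new bracket [-7.625, -7.5]
m = -7.5625, p(m) = 2.0798 (+); new bracket [-7.625, -7.5625]
m = -7.59375, p(m) = 0.1364 (+); new bracket [-7.625, -7.59375]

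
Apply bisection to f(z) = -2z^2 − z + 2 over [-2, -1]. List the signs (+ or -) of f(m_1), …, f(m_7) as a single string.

-+---++

z = -1.5 gives f = -1, negative; keep [-1.5, -1]
z = -1.25 gives f = 0.125, positive; keep [-1.5, -1.25]
z = -1.375 gives f = -0.40625, negative; keep [-1.375, -1.25]
z = -1.3125 gives f = -0.1328, negative; keep [-1.3125, -1.25]
z = -1.28125 gives f = -0.002, negative; keep [-1.28125, -1.25]
z = -1.265625 gives f = 0.062, positive; keep [-1.28125, -1.265625]
z = -1.2734375 gives f = 0.0302, positive; keep [-1.28125, -1.2734375]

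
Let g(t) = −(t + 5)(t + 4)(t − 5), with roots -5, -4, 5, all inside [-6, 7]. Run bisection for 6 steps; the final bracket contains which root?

t = 0.5 gives g = 111.375, positive; keep [0.5, 7]
t = 3.75 gives g = 84.765625, positive; keep [3.75, 7]
t = 5.375 gives g = -36.474609, negative; keep [3.75, 5.375]
t = 4.5625 gives g = 35.822, positive; keep [4.5625, 5.375]
t = 4.96875 gives g = 2.794, positive; keep [4.96875, 5.375]
t = 5.171875 gives g = -16.0351, negative; keep [4.96875, 5.171875]

5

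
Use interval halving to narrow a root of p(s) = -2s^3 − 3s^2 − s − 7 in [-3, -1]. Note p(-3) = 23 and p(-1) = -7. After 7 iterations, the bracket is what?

[-2.078125, -2.0625]

p(-2) = -1 < 0, so the root lies in [-3, -2]
p(-2.5) = 8 > 0, so the root lies in [-2.5, -2]
p(-2.25) = 2.84375 > 0, so the root lies in [-2.25, -2]
p(-2.125) = 0.7695 > 0, so the root lies in [-2.125, -2]
p(-2.0625) = -0.1519 < 0, so the root lies in [-2.125, -2.0625]
p(-2.09375) = 0.2995 > 0, so the root lies in [-2.09375, -2.0625]
p(-2.078125) = 0.0715 > 0, so the root lies in [-2.078125, -2.0625]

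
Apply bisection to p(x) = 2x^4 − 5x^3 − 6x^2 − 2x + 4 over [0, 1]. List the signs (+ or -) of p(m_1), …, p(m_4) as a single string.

+--+

m = 0.5, p(m) = 1 (+); new bracket [0.5, 1]
m = 0.75, p(m) = -2.351562 (−); new bracket [0.5, 0.75]
m = 0.625, p(m) = -0.509277 (−); new bracket [0.5, 0.625]
m = 0.5625, p(m) = 0.2869 (+); new bracket [0.5625, 0.625]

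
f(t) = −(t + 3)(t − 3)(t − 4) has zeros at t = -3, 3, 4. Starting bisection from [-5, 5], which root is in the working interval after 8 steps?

m = 0, f(m) = -36 (−); new bracket [-5, 0]
m = -2.5, f(m) = -17.875 (−); new bracket [-5, -2.5]
m = -3.75, f(m) = 39.234375 (+); new bracket [-3.75, -2.5]
m = -3.125, f(m) = 5.4551 (+); new bracket [-3.125, -2.5]
m = -2.8125, f(m) = -7.4246 (−); new bracket [-3.125, -2.8125]
m = -2.96875, f(m) = -1.2998 (−); new bracket [-3.125, -2.96875]
m = -3.046875, f(m) = 1.9974 (+); new bracket [-3.046875, -2.96875]
m = -3.0078125, f(m) = 0.3289 (+); new bracket [-3.0078125, -2.96875]

-3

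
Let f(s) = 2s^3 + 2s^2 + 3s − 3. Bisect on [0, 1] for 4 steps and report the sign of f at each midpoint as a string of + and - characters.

s = 0.5 gives f = -0.75, negative; keep [0.5, 1]
s = 0.75 gives f = 1.21875, positive; keep [0.5, 0.75]
s = 0.625 gives f = 0.144531, positive; keep [0.5, 0.625]
s = 0.5625 gives f = -0.3237, negative; keep [0.5625, 0.625]

-++-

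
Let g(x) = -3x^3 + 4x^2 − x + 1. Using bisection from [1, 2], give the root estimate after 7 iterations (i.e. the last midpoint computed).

1.2734375

midpoint 1.5: g = -1.625 < 0 → [1, 1.5]
midpoint 1.25: g = 0.140625 > 0 → [1.25, 1.5]
midpoint 1.375: g = -0.611328 < 0 → [1.25, 1.375]
midpoint 1.3125: g = -0.2048 < 0 → [1.25, 1.3125]
midpoint 1.28125: g = -0.0247 < 0 → [1.25, 1.28125]
midpoint 1.265625: g = 0.0597 > 0 → [1.265625, 1.28125]
midpoint 1.2734375: g = 0.018 > 0 → [1.2734375, 1.28125]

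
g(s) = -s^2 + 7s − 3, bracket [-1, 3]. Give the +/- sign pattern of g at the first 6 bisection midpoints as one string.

midpoint 1: g = 3 > 0 → [-1, 1]
midpoint 0: g = -3 < 0 → [0, 1]
midpoint 0.5: g = 0.25 > 0 → [0, 0.5]
midpoint 0.25: g = -1.3125 < 0 → [0.25, 0.5]
midpoint 0.375: g = -0.5156 < 0 → [0.375, 0.5]
midpoint 0.4375: g = -0.1289 < 0 → [0.4375, 0.5]

+-+---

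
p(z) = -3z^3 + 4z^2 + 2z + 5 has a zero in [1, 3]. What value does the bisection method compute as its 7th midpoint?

2.046875

m = 2, p(m) = 1 (+); new bracket [2, 3]
m = 2.5, p(m) = -11.875 (−); new bracket [2, 2.5]
m = 2.25, p(m) = -4.421875 (−); new bracket [2, 2.25]
m = 2.125, p(m) = -1.4746 (−); new bracket [2, 2.125]
m = 2.0625, p(m) = -0.1804 (−); new bracket [2, 2.0625]
m = 2.03125, p(m) = 0.4237 (+); new bracket [2.03125, 2.0625]
m = 2.046875, p(m) = 0.1252 (+); new bracket [2.046875, 2.0625]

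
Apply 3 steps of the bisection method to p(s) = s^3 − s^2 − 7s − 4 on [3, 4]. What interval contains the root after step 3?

[3.375, 3.5]

m = 3.5, p(m) = 2.125 (+); new bracket [3, 3.5]
m = 3.25, p(m) = -2.984375 (−); new bracket [3.25, 3.5]
m = 3.375, p(m) = -0.572266 (−); new bracket [3.375, 3.5]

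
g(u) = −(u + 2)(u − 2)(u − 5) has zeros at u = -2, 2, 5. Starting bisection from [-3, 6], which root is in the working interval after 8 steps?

-2

m = 1.5, g(m) = -6.125 (−); new bracket [-3, 1.5]
m = -0.75, g(m) = -19.765625 (−); new bracket [-3, -0.75]
m = -1.875, g(m) = -3.330078 (−); new bracket [-3, -1.875]
m = -2.4375, g(m) = 14.4392 (+); new bracket [-2.4375, -1.875]
m = -2.15625, g(m) = 4.6474 (+); new bracket [-2.15625, -1.875]
m = -2.015625, g(m) = 0.4402 (+); new bracket [-2.015625, -1.875]
m = -1.9453125, g(m) = -1.4985 (−); new bracket [-2.015625, -1.9453125]
m = -1.98046875, g(m) = -0.5427 (−); new bracket [-2.015625, -1.98046875]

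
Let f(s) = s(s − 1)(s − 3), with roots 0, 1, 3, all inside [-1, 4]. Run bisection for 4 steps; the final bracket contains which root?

m = 1.5, f(m) = -1.125 (−); new bracket [1.5, 4]
m = 2.75, f(m) = -1.203125 (−); new bracket [2.75, 4]
m = 3.375, f(m) = 3.005859 (+); new bracket [2.75, 3.375]
m = 3.0625, f(m) = 0.3948 (+); new bracket [2.75, 3.0625]

3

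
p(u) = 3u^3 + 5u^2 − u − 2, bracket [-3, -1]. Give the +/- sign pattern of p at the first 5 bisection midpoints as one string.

m = -2, p(m) = -4 (−); new bracket [-2, -1]
m = -1.5, p(m) = 0.625 (+); new bracket [-2, -1.5]
m = -1.75, p(m) = -1.015625 (−); new bracket [-1.75, -1.5]
m = -1.625, p(m) = -0.0449 (−); new bracket [-1.625, -1.5]
m = -1.5625, p(m) = 0.3254 (+); new bracket [-1.625, -1.5625]

-+--+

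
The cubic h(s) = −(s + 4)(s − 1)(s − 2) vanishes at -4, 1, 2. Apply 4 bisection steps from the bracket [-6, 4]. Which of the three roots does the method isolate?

h(-1) = -18 < 0, so the root lies in [-6, -1]
h(-3.5) = -12.375 < 0, so the root lies in [-6, -3.5]
h(-4.75) = 29.109375 > 0, so the root lies in [-4.75, -3.5]
h(-4.125) = 3.9238 > 0, so the root lies in [-4.125, -3.5]

-4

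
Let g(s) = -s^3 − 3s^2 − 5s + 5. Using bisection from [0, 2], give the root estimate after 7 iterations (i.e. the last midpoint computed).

m = 1, g(m) = -4 (−); new bracket [0, 1]
m = 0.5, g(m) = 1.625 (+); new bracket [0.5, 1]
m = 0.75, g(m) = -0.859375 (−); new bracket [0.5, 0.75]
m = 0.625, g(m) = 0.459 (+); new bracket [0.625, 0.75]
m = 0.6875, g(m) = -0.1804 (−); new bracket [0.625, 0.6875]
m = 0.65625, g(m) = 0.1441 (+); new bracket [0.65625, 0.6875]
m = 0.671875, g(m) = -0.0169 (−); new bracket [0.65625, 0.671875]

0.671875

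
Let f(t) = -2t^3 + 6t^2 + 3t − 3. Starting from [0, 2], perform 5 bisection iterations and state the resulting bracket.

f(1) = 4 > 0, so the root lies in [0, 1]
f(0.5) = -0.25 < 0, so the root lies in [0.5, 1]
f(0.75) = 1.78125 > 0, so the root lies in [0.5, 0.75]
f(0.625) = 0.7305 > 0, so the root lies in [0.5, 0.625]
f(0.5625) = 0.23 > 0, so the root lies in [0.5, 0.5625]

[0.5, 0.5625]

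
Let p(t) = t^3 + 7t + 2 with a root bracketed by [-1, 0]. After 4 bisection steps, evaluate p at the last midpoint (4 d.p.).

-0.2180

p(-0.5) = -1.625 < 0, so the root lies in [-0.5, 0]
p(-0.25) = 0.234375 > 0, so the root lies in [-0.5, -0.25]
p(-0.375) = -0.677734 < 0, so the root lies in [-0.375, -0.25]
p(-0.3125) = -0.218 < 0, so the root lies in [-0.3125, -0.25]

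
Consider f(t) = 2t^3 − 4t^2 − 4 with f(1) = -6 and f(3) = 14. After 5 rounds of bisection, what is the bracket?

[2.3125, 2.375]

midpoint 2: f = -4 < 0 → [2, 3]
midpoint 2.5: f = 2.25 > 0 → [2, 2.5]
midpoint 2.25: f = -1.46875 < 0 → [2.25, 2.5]
midpoint 2.375: f = 0.2305 > 0 → [2.25, 2.375]
midpoint 2.3125: f = -0.6577 < 0 → [2.3125, 2.375]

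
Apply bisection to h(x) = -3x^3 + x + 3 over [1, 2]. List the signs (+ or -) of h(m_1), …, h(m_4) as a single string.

h(1.5) = -5.625 < 0, so the root lies in [1, 1.5]
h(1.25) = -1.609375 < 0, so the root lies in [1, 1.25]
h(1.125) = -0.146484 < 0, so the root lies in [1, 1.125]
h(1.0625) = 0.4641 > 0, so the root lies in [1.0625, 1.125]

---+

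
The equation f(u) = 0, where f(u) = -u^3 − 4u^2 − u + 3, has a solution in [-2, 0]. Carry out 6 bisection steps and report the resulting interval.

midpoint -1: f = 1 > 0 → [-2, -1]
midpoint -1.5: f = -1.125 < 0 → [-1.5, -1]
midpoint -1.25: f = -0.046875 < 0 → [-1.25, -1]
midpoint -1.125: f = 0.4863 > 0 → [-1.25, -1.125]
midpoint -1.1875: f = 0.2214 > 0 → [-1.25, -1.1875]
midpoint -1.21875: f = 0.0876 > 0 → [-1.25, -1.21875]

[-1.25, -1.21875]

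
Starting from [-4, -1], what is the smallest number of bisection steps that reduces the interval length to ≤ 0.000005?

Width after n steps is 3/2^n. Need 2^n ≥ 3/0.000005 = 600000.
2^19 = 524288 < 600000 ≤ 2^20 = 1048576, so n = 20.

20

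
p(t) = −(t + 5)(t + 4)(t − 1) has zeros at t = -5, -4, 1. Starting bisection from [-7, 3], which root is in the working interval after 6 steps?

t = -2 gives p = 18, positive; keep [-2, 3]
t = 0.5 gives p = 12.375, positive; keep [0.5, 3]
t = 1.75 gives p = -29.109375, negative; keep [0.5, 1.75]
t = 1.125 gives p = -3.9238, negative; keep [0.5, 1.125]
t = 0.8125 gives p = 5.2449, positive; keep [0.8125, 1.125]
t = 0.96875 gives p = 0.9268, positive; keep [0.96875, 1.125]

1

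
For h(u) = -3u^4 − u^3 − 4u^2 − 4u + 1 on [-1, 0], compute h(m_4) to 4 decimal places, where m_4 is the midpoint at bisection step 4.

-0.2591

m = -0.5, h(m) = 1.9375 (+); new bracket [-1, -0.5]
m = -0.75, h(m) = 1.222656 (+); new bracket [-1, -0.75]
m = -0.875, h(m) = 0.348877 (+); new bracket [-1, -0.875]
m = -0.9375, h(m) = -0.2591 (−); new bracket [-0.9375, -0.875]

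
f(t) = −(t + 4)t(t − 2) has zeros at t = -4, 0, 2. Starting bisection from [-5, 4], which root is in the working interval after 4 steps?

f(-0.5) = -4.375 < 0, so the root lies in [-5, -0.5]
f(-2.75) = -16.328125 < 0, so the root lies in [-5, -2.75]
f(-3.875) = -2.845703 < 0, so the root lies in [-5, -3.875]
f(-4.4375) = 12.4978 > 0, so the root lies in [-4.4375, -3.875]

-4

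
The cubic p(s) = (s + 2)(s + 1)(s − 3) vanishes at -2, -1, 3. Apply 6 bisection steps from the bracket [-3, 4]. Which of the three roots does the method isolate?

3

midpoint 0.5: p = -9.375 < 0 → [0.5, 4]
midpoint 2.25: p = -10.359375 < 0 → [2.25, 4]
midpoint 3.125: p = 2.642578 > 0 → [2.25, 3.125]
midpoint 2.6875: p = -5.4016 < 0 → [2.6875, 3.125]
midpoint 2.90625: p = -1.7967 < 0 → [2.90625, 3.125]
midpoint 3.015625: p = 0.3147 > 0 → [2.90625, 3.015625]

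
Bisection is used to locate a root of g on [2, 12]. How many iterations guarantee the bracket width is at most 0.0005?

15

Width after n steps is 10/2^n. Need 2^n ≥ 10/0.0005 = 20000.
2^14 = 16384 < 20000 ≤ 2^15 = 32768, so n = 15.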